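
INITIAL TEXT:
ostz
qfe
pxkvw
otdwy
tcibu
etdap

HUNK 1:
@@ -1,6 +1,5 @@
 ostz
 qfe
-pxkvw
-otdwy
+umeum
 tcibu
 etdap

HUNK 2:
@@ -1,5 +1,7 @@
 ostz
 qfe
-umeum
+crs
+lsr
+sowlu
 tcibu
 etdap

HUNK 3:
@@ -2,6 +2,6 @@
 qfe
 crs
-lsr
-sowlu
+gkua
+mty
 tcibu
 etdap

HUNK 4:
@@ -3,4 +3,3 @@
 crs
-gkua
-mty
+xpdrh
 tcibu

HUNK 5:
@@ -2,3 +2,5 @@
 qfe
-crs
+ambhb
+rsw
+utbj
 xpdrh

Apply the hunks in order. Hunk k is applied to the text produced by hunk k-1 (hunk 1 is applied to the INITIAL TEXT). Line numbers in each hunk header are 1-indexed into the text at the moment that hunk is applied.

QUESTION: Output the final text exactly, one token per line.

Hunk 1: at line 1 remove [pxkvw,otdwy] add [umeum] -> 5 lines: ostz qfe umeum tcibu etdap
Hunk 2: at line 1 remove [umeum] add [crs,lsr,sowlu] -> 7 lines: ostz qfe crs lsr sowlu tcibu etdap
Hunk 3: at line 2 remove [lsr,sowlu] add [gkua,mty] -> 7 lines: ostz qfe crs gkua mty tcibu etdap
Hunk 4: at line 3 remove [gkua,mty] add [xpdrh] -> 6 lines: ostz qfe crs xpdrh tcibu etdap
Hunk 5: at line 2 remove [crs] add [ambhb,rsw,utbj] -> 8 lines: ostz qfe ambhb rsw utbj xpdrh tcibu etdap

Answer: ostz
qfe
ambhb
rsw
utbj
xpdrh
tcibu
etdap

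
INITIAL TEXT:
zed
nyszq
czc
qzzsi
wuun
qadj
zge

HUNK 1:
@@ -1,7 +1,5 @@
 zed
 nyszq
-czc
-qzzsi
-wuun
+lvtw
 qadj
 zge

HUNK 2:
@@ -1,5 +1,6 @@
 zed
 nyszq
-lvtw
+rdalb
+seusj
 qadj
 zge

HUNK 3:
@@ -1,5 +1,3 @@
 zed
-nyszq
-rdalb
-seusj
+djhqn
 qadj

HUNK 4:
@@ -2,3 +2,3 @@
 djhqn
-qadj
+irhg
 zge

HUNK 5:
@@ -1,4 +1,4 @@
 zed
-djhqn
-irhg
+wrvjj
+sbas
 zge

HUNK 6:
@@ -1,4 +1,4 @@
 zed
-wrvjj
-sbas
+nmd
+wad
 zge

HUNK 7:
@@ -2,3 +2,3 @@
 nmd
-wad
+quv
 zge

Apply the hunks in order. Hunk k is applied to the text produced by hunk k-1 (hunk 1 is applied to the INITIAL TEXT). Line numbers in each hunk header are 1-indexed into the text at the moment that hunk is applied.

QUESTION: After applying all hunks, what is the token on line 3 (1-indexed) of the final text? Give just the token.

Answer: quv

Derivation:
Hunk 1: at line 1 remove [czc,qzzsi,wuun] add [lvtw] -> 5 lines: zed nyszq lvtw qadj zge
Hunk 2: at line 1 remove [lvtw] add [rdalb,seusj] -> 6 lines: zed nyszq rdalb seusj qadj zge
Hunk 3: at line 1 remove [nyszq,rdalb,seusj] add [djhqn] -> 4 lines: zed djhqn qadj zge
Hunk 4: at line 2 remove [qadj] add [irhg] -> 4 lines: zed djhqn irhg zge
Hunk 5: at line 1 remove [djhqn,irhg] add [wrvjj,sbas] -> 4 lines: zed wrvjj sbas zge
Hunk 6: at line 1 remove [wrvjj,sbas] add [nmd,wad] -> 4 lines: zed nmd wad zge
Hunk 7: at line 2 remove [wad] add [quv] -> 4 lines: zed nmd quv zge
Final line 3: quv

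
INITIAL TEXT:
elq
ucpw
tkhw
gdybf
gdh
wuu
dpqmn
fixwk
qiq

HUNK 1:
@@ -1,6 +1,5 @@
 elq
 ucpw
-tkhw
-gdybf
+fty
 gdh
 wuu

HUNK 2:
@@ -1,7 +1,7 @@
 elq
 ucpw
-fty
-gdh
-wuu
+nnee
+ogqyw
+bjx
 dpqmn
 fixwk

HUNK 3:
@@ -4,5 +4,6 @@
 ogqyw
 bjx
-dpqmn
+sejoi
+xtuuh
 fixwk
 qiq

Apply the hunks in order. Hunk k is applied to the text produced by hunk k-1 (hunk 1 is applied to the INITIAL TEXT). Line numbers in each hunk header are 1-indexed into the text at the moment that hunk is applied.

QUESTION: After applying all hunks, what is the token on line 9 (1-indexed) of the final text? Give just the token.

Answer: qiq

Derivation:
Hunk 1: at line 1 remove [tkhw,gdybf] add [fty] -> 8 lines: elq ucpw fty gdh wuu dpqmn fixwk qiq
Hunk 2: at line 1 remove [fty,gdh,wuu] add [nnee,ogqyw,bjx] -> 8 lines: elq ucpw nnee ogqyw bjx dpqmn fixwk qiq
Hunk 3: at line 4 remove [dpqmn] add [sejoi,xtuuh] -> 9 lines: elq ucpw nnee ogqyw bjx sejoi xtuuh fixwk qiq
Final line 9: qiq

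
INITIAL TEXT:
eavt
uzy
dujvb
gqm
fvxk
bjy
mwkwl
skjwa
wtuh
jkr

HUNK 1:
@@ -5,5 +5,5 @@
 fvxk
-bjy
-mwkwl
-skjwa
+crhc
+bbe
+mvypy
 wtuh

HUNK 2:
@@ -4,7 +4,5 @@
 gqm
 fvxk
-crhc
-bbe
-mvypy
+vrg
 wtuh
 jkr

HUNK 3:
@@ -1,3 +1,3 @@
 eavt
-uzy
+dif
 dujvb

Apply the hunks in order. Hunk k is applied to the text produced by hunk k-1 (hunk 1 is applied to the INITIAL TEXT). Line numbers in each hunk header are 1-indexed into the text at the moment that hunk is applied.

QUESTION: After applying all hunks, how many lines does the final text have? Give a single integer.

Hunk 1: at line 5 remove [bjy,mwkwl,skjwa] add [crhc,bbe,mvypy] -> 10 lines: eavt uzy dujvb gqm fvxk crhc bbe mvypy wtuh jkr
Hunk 2: at line 4 remove [crhc,bbe,mvypy] add [vrg] -> 8 lines: eavt uzy dujvb gqm fvxk vrg wtuh jkr
Hunk 3: at line 1 remove [uzy] add [dif] -> 8 lines: eavt dif dujvb gqm fvxk vrg wtuh jkr
Final line count: 8

Answer: 8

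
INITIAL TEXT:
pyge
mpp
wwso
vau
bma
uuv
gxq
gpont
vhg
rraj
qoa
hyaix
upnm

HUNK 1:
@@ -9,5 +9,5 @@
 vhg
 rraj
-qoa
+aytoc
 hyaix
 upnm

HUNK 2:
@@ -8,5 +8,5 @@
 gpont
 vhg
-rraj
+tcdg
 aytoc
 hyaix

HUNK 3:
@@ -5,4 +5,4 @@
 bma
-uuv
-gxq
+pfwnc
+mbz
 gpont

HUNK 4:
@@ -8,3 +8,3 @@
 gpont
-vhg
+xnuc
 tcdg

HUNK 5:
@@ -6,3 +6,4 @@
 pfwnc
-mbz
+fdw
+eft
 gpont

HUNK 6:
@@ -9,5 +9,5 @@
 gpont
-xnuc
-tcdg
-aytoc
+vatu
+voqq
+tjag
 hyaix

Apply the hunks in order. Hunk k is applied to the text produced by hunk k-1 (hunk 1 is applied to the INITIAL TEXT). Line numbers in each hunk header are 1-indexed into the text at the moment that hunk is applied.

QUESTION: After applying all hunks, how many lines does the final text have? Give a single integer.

Hunk 1: at line 9 remove [qoa] add [aytoc] -> 13 lines: pyge mpp wwso vau bma uuv gxq gpont vhg rraj aytoc hyaix upnm
Hunk 2: at line 8 remove [rraj] add [tcdg] -> 13 lines: pyge mpp wwso vau bma uuv gxq gpont vhg tcdg aytoc hyaix upnm
Hunk 3: at line 5 remove [uuv,gxq] add [pfwnc,mbz] -> 13 lines: pyge mpp wwso vau bma pfwnc mbz gpont vhg tcdg aytoc hyaix upnm
Hunk 4: at line 8 remove [vhg] add [xnuc] -> 13 lines: pyge mpp wwso vau bma pfwnc mbz gpont xnuc tcdg aytoc hyaix upnm
Hunk 5: at line 6 remove [mbz] add [fdw,eft] -> 14 lines: pyge mpp wwso vau bma pfwnc fdw eft gpont xnuc tcdg aytoc hyaix upnm
Hunk 6: at line 9 remove [xnuc,tcdg,aytoc] add [vatu,voqq,tjag] -> 14 lines: pyge mpp wwso vau bma pfwnc fdw eft gpont vatu voqq tjag hyaix upnm
Final line count: 14

Answer: 14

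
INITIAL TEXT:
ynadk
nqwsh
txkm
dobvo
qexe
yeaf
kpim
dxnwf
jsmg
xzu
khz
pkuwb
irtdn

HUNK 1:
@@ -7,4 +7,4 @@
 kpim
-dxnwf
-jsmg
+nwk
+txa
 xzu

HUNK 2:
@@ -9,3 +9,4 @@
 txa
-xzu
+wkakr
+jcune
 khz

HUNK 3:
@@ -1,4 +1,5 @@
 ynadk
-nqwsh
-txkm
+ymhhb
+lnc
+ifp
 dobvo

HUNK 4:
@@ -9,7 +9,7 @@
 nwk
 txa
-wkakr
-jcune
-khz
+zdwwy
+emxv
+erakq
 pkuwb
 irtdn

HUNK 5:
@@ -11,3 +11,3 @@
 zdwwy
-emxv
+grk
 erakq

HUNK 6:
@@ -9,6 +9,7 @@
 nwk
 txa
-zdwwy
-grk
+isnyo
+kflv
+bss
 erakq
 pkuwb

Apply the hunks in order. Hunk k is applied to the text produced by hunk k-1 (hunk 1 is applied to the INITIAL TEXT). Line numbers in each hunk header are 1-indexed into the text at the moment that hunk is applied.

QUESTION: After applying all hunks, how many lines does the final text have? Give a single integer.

Answer: 16

Derivation:
Hunk 1: at line 7 remove [dxnwf,jsmg] add [nwk,txa] -> 13 lines: ynadk nqwsh txkm dobvo qexe yeaf kpim nwk txa xzu khz pkuwb irtdn
Hunk 2: at line 9 remove [xzu] add [wkakr,jcune] -> 14 lines: ynadk nqwsh txkm dobvo qexe yeaf kpim nwk txa wkakr jcune khz pkuwb irtdn
Hunk 3: at line 1 remove [nqwsh,txkm] add [ymhhb,lnc,ifp] -> 15 lines: ynadk ymhhb lnc ifp dobvo qexe yeaf kpim nwk txa wkakr jcune khz pkuwb irtdn
Hunk 4: at line 9 remove [wkakr,jcune,khz] add [zdwwy,emxv,erakq] -> 15 lines: ynadk ymhhb lnc ifp dobvo qexe yeaf kpim nwk txa zdwwy emxv erakq pkuwb irtdn
Hunk 5: at line 11 remove [emxv] add [grk] -> 15 lines: ynadk ymhhb lnc ifp dobvo qexe yeaf kpim nwk txa zdwwy grk erakq pkuwb irtdn
Hunk 6: at line 9 remove [zdwwy,grk] add [isnyo,kflv,bss] -> 16 lines: ynadk ymhhb lnc ifp dobvo qexe yeaf kpim nwk txa isnyo kflv bss erakq pkuwb irtdn
Final line count: 16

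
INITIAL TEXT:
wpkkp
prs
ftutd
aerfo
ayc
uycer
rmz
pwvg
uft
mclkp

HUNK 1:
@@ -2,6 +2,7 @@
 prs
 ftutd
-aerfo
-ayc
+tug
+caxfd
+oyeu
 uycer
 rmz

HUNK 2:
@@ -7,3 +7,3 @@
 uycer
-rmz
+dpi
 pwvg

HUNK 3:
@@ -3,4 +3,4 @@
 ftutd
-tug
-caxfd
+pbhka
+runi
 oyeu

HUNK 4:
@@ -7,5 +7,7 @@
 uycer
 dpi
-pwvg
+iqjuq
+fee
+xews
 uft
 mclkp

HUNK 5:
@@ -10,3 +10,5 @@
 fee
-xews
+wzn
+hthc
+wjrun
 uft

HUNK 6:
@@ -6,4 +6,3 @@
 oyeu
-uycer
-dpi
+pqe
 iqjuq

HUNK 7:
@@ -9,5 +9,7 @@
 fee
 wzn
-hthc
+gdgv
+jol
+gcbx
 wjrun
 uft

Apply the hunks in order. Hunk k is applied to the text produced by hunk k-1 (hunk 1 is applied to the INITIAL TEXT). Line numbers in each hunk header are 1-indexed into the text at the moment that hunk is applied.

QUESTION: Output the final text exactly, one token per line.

Answer: wpkkp
prs
ftutd
pbhka
runi
oyeu
pqe
iqjuq
fee
wzn
gdgv
jol
gcbx
wjrun
uft
mclkp

Derivation:
Hunk 1: at line 2 remove [aerfo,ayc] add [tug,caxfd,oyeu] -> 11 lines: wpkkp prs ftutd tug caxfd oyeu uycer rmz pwvg uft mclkp
Hunk 2: at line 7 remove [rmz] add [dpi] -> 11 lines: wpkkp prs ftutd tug caxfd oyeu uycer dpi pwvg uft mclkp
Hunk 3: at line 3 remove [tug,caxfd] add [pbhka,runi] -> 11 lines: wpkkp prs ftutd pbhka runi oyeu uycer dpi pwvg uft mclkp
Hunk 4: at line 7 remove [pwvg] add [iqjuq,fee,xews] -> 13 lines: wpkkp prs ftutd pbhka runi oyeu uycer dpi iqjuq fee xews uft mclkp
Hunk 5: at line 10 remove [xews] add [wzn,hthc,wjrun] -> 15 lines: wpkkp prs ftutd pbhka runi oyeu uycer dpi iqjuq fee wzn hthc wjrun uft mclkp
Hunk 6: at line 6 remove [uycer,dpi] add [pqe] -> 14 lines: wpkkp prs ftutd pbhka runi oyeu pqe iqjuq fee wzn hthc wjrun uft mclkp
Hunk 7: at line 9 remove [hthc] add [gdgv,jol,gcbx] -> 16 lines: wpkkp prs ftutd pbhka runi oyeu pqe iqjuq fee wzn gdgv jol gcbx wjrun uft mclkp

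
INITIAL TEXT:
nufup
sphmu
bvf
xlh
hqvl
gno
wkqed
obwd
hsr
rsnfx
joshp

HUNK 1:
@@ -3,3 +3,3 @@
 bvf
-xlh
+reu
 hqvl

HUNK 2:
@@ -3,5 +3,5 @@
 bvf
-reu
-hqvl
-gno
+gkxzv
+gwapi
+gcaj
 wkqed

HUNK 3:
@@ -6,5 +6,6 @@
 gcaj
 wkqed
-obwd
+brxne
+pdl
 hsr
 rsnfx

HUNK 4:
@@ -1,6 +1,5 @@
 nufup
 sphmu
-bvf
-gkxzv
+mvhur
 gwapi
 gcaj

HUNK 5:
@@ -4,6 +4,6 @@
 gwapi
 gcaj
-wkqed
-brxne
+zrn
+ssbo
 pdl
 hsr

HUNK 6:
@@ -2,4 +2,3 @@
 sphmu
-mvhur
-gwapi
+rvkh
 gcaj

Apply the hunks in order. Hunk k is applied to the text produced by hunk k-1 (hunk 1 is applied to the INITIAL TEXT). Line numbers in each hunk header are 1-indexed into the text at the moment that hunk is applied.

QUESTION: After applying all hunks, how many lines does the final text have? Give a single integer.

Answer: 10

Derivation:
Hunk 1: at line 3 remove [xlh] add [reu] -> 11 lines: nufup sphmu bvf reu hqvl gno wkqed obwd hsr rsnfx joshp
Hunk 2: at line 3 remove [reu,hqvl,gno] add [gkxzv,gwapi,gcaj] -> 11 lines: nufup sphmu bvf gkxzv gwapi gcaj wkqed obwd hsr rsnfx joshp
Hunk 3: at line 6 remove [obwd] add [brxne,pdl] -> 12 lines: nufup sphmu bvf gkxzv gwapi gcaj wkqed brxne pdl hsr rsnfx joshp
Hunk 4: at line 1 remove [bvf,gkxzv] add [mvhur] -> 11 lines: nufup sphmu mvhur gwapi gcaj wkqed brxne pdl hsr rsnfx joshp
Hunk 5: at line 4 remove [wkqed,brxne] add [zrn,ssbo] -> 11 lines: nufup sphmu mvhur gwapi gcaj zrn ssbo pdl hsr rsnfx joshp
Hunk 6: at line 2 remove [mvhur,gwapi] add [rvkh] -> 10 lines: nufup sphmu rvkh gcaj zrn ssbo pdl hsr rsnfx joshp
Final line count: 10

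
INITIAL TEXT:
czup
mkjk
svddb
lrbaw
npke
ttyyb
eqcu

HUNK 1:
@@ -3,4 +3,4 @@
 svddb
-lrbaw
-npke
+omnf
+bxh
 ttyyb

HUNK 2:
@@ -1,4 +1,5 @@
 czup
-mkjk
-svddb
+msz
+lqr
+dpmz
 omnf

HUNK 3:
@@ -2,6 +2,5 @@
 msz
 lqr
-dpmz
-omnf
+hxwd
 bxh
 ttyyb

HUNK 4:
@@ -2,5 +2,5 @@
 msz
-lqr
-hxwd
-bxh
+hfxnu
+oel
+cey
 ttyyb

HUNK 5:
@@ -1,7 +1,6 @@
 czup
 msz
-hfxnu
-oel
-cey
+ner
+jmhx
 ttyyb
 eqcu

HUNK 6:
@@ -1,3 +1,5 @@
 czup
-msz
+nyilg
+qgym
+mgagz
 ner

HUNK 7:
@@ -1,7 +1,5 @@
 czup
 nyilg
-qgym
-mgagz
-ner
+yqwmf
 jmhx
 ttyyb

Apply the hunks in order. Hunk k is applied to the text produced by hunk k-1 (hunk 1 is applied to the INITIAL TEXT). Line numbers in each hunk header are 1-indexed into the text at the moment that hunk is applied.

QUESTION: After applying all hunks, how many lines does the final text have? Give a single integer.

Answer: 6

Derivation:
Hunk 1: at line 3 remove [lrbaw,npke] add [omnf,bxh] -> 7 lines: czup mkjk svddb omnf bxh ttyyb eqcu
Hunk 2: at line 1 remove [mkjk,svddb] add [msz,lqr,dpmz] -> 8 lines: czup msz lqr dpmz omnf bxh ttyyb eqcu
Hunk 3: at line 2 remove [dpmz,omnf] add [hxwd] -> 7 lines: czup msz lqr hxwd bxh ttyyb eqcu
Hunk 4: at line 2 remove [lqr,hxwd,bxh] add [hfxnu,oel,cey] -> 7 lines: czup msz hfxnu oel cey ttyyb eqcu
Hunk 5: at line 1 remove [hfxnu,oel,cey] add [ner,jmhx] -> 6 lines: czup msz ner jmhx ttyyb eqcu
Hunk 6: at line 1 remove [msz] add [nyilg,qgym,mgagz] -> 8 lines: czup nyilg qgym mgagz ner jmhx ttyyb eqcu
Hunk 7: at line 1 remove [qgym,mgagz,ner] add [yqwmf] -> 6 lines: czup nyilg yqwmf jmhx ttyyb eqcu
Final line count: 6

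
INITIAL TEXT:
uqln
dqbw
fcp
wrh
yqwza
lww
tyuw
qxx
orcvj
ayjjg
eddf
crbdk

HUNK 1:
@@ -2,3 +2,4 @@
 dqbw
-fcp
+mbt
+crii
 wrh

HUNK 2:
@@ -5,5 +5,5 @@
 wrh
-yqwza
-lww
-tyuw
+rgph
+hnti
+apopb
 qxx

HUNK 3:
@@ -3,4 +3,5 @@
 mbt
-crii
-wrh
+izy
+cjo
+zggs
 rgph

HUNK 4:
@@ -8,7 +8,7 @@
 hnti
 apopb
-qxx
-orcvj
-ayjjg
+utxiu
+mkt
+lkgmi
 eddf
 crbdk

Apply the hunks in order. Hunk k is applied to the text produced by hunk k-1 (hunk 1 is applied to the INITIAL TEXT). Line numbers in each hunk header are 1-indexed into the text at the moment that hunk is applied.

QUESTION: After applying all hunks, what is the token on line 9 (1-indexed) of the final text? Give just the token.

Answer: apopb

Derivation:
Hunk 1: at line 2 remove [fcp] add [mbt,crii] -> 13 lines: uqln dqbw mbt crii wrh yqwza lww tyuw qxx orcvj ayjjg eddf crbdk
Hunk 2: at line 5 remove [yqwza,lww,tyuw] add [rgph,hnti,apopb] -> 13 lines: uqln dqbw mbt crii wrh rgph hnti apopb qxx orcvj ayjjg eddf crbdk
Hunk 3: at line 3 remove [crii,wrh] add [izy,cjo,zggs] -> 14 lines: uqln dqbw mbt izy cjo zggs rgph hnti apopb qxx orcvj ayjjg eddf crbdk
Hunk 4: at line 8 remove [qxx,orcvj,ayjjg] add [utxiu,mkt,lkgmi] -> 14 lines: uqln dqbw mbt izy cjo zggs rgph hnti apopb utxiu mkt lkgmi eddf crbdk
Final line 9: apopb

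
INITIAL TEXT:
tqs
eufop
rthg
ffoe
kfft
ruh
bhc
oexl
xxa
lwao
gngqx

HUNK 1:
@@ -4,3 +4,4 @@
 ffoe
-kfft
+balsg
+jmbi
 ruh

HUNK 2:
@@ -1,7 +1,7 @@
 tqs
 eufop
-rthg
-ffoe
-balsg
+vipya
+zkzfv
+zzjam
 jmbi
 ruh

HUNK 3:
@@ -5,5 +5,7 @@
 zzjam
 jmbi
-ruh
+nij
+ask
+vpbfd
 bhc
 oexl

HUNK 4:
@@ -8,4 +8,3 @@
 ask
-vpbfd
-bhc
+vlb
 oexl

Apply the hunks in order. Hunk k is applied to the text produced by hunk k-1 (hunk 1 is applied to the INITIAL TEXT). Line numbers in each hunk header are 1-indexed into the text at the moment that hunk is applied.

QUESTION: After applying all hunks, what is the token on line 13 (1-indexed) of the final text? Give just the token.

Answer: gngqx

Derivation:
Hunk 1: at line 4 remove [kfft] add [balsg,jmbi] -> 12 lines: tqs eufop rthg ffoe balsg jmbi ruh bhc oexl xxa lwao gngqx
Hunk 2: at line 1 remove [rthg,ffoe,balsg] add [vipya,zkzfv,zzjam] -> 12 lines: tqs eufop vipya zkzfv zzjam jmbi ruh bhc oexl xxa lwao gngqx
Hunk 3: at line 5 remove [ruh] add [nij,ask,vpbfd] -> 14 lines: tqs eufop vipya zkzfv zzjam jmbi nij ask vpbfd bhc oexl xxa lwao gngqx
Hunk 4: at line 8 remove [vpbfd,bhc] add [vlb] -> 13 lines: tqs eufop vipya zkzfv zzjam jmbi nij ask vlb oexl xxa lwao gngqx
Final line 13: gngqx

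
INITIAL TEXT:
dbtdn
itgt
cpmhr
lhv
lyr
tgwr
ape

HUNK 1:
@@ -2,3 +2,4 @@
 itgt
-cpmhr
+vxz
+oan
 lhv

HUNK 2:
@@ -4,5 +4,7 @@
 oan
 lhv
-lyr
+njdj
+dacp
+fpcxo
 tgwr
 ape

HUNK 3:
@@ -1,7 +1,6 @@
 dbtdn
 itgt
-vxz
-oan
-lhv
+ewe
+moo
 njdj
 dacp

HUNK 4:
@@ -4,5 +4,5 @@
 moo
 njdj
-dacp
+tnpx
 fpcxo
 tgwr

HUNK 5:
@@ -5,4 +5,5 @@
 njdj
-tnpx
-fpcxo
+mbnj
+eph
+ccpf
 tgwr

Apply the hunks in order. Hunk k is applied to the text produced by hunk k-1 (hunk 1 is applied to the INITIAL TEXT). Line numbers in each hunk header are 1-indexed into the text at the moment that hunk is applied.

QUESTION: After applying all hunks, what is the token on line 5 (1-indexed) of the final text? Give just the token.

Hunk 1: at line 2 remove [cpmhr] add [vxz,oan] -> 8 lines: dbtdn itgt vxz oan lhv lyr tgwr ape
Hunk 2: at line 4 remove [lyr] add [njdj,dacp,fpcxo] -> 10 lines: dbtdn itgt vxz oan lhv njdj dacp fpcxo tgwr ape
Hunk 3: at line 1 remove [vxz,oan,lhv] add [ewe,moo] -> 9 lines: dbtdn itgt ewe moo njdj dacp fpcxo tgwr ape
Hunk 4: at line 4 remove [dacp] add [tnpx] -> 9 lines: dbtdn itgt ewe moo njdj tnpx fpcxo tgwr ape
Hunk 5: at line 5 remove [tnpx,fpcxo] add [mbnj,eph,ccpf] -> 10 lines: dbtdn itgt ewe moo njdj mbnj eph ccpf tgwr ape
Final line 5: njdj

Answer: njdj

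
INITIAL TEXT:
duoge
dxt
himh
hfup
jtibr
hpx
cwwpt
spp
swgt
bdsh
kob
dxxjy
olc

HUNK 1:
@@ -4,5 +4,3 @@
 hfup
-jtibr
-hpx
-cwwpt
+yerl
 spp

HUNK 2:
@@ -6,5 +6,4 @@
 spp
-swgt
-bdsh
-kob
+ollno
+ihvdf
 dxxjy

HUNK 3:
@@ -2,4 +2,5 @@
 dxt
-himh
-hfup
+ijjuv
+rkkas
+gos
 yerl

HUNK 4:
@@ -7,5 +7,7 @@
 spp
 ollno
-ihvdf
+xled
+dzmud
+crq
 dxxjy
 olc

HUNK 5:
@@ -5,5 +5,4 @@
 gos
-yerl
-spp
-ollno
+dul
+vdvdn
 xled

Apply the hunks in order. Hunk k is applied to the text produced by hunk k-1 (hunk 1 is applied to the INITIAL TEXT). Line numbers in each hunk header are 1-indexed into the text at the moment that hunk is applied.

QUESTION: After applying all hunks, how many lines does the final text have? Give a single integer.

Answer: 12

Derivation:
Hunk 1: at line 4 remove [jtibr,hpx,cwwpt] add [yerl] -> 11 lines: duoge dxt himh hfup yerl spp swgt bdsh kob dxxjy olc
Hunk 2: at line 6 remove [swgt,bdsh,kob] add [ollno,ihvdf] -> 10 lines: duoge dxt himh hfup yerl spp ollno ihvdf dxxjy olc
Hunk 3: at line 2 remove [himh,hfup] add [ijjuv,rkkas,gos] -> 11 lines: duoge dxt ijjuv rkkas gos yerl spp ollno ihvdf dxxjy olc
Hunk 4: at line 7 remove [ihvdf] add [xled,dzmud,crq] -> 13 lines: duoge dxt ijjuv rkkas gos yerl spp ollno xled dzmud crq dxxjy olc
Hunk 5: at line 5 remove [yerl,spp,ollno] add [dul,vdvdn] -> 12 lines: duoge dxt ijjuv rkkas gos dul vdvdn xled dzmud crq dxxjy olc
Final line count: 12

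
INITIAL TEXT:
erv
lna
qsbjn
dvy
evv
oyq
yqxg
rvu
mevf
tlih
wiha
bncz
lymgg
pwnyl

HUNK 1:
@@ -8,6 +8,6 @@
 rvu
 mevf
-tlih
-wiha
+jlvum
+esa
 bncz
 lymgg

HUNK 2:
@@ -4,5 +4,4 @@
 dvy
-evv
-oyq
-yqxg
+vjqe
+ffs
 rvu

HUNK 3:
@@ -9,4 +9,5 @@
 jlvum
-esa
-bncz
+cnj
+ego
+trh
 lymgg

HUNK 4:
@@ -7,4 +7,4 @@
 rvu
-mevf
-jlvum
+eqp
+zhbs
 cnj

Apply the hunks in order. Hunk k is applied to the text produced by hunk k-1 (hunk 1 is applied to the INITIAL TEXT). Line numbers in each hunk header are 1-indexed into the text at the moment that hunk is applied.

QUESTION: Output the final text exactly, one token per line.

Answer: erv
lna
qsbjn
dvy
vjqe
ffs
rvu
eqp
zhbs
cnj
ego
trh
lymgg
pwnyl

Derivation:
Hunk 1: at line 8 remove [tlih,wiha] add [jlvum,esa] -> 14 lines: erv lna qsbjn dvy evv oyq yqxg rvu mevf jlvum esa bncz lymgg pwnyl
Hunk 2: at line 4 remove [evv,oyq,yqxg] add [vjqe,ffs] -> 13 lines: erv lna qsbjn dvy vjqe ffs rvu mevf jlvum esa bncz lymgg pwnyl
Hunk 3: at line 9 remove [esa,bncz] add [cnj,ego,trh] -> 14 lines: erv lna qsbjn dvy vjqe ffs rvu mevf jlvum cnj ego trh lymgg pwnyl
Hunk 4: at line 7 remove [mevf,jlvum] add [eqp,zhbs] -> 14 lines: erv lna qsbjn dvy vjqe ffs rvu eqp zhbs cnj ego trh lymgg pwnyl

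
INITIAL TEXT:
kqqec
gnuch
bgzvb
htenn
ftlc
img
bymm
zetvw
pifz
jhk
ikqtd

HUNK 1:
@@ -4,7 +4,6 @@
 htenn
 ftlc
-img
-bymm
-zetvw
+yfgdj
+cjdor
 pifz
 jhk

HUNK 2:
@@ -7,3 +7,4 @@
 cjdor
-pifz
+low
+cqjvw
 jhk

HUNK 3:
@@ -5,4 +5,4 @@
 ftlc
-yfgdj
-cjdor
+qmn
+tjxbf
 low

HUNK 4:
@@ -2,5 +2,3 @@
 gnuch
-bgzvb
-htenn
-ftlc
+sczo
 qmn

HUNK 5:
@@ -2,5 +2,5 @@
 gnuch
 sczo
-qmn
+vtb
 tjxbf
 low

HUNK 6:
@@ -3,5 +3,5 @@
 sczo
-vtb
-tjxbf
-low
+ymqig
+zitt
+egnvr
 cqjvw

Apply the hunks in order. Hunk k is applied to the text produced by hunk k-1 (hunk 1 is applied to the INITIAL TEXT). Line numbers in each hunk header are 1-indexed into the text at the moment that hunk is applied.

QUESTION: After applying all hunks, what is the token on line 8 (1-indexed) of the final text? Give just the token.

Answer: jhk

Derivation:
Hunk 1: at line 4 remove [img,bymm,zetvw] add [yfgdj,cjdor] -> 10 lines: kqqec gnuch bgzvb htenn ftlc yfgdj cjdor pifz jhk ikqtd
Hunk 2: at line 7 remove [pifz] add [low,cqjvw] -> 11 lines: kqqec gnuch bgzvb htenn ftlc yfgdj cjdor low cqjvw jhk ikqtd
Hunk 3: at line 5 remove [yfgdj,cjdor] add [qmn,tjxbf] -> 11 lines: kqqec gnuch bgzvb htenn ftlc qmn tjxbf low cqjvw jhk ikqtd
Hunk 4: at line 2 remove [bgzvb,htenn,ftlc] add [sczo] -> 9 lines: kqqec gnuch sczo qmn tjxbf low cqjvw jhk ikqtd
Hunk 5: at line 2 remove [qmn] add [vtb] -> 9 lines: kqqec gnuch sczo vtb tjxbf low cqjvw jhk ikqtd
Hunk 6: at line 3 remove [vtb,tjxbf,low] add [ymqig,zitt,egnvr] -> 9 lines: kqqec gnuch sczo ymqig zitt egnvr cqjvw jhk ikqtd
Final line 8: jhk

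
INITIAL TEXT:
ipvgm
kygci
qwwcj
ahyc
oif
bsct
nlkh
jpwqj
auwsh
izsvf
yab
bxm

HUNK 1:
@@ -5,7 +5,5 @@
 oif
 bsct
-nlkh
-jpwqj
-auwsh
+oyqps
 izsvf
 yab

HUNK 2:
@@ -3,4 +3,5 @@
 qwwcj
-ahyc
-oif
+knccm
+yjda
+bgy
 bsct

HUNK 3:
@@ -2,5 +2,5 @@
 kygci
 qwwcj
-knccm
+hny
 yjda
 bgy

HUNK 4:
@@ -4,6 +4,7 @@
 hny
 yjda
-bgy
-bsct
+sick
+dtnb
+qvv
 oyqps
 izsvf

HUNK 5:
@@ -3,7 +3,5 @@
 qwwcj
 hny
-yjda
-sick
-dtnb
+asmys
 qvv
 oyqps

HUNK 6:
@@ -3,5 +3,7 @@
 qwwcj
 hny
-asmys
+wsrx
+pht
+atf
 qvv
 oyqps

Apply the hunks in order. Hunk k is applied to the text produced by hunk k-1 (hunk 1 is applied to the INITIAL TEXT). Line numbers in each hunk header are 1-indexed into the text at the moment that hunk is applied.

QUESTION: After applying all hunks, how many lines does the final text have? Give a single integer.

Hunk 1: at line 5 remove [nlkh,jpwqj,auwsh] add [oyqps] -> 10 lines: ipvgm kygci qwwcj ahyc oif bsct oyqps izsvf yab bxm
Hunk 2: at line 3 remove [ahyc,oif] add [knccm,yjda,bgy] -> 11 lines: ipvgm kygci qwwcj knccm yjda bgy bsct oyqps izsvf yab bxm
Hunk 3: at line 2 remove [knccm] add [hny] -> 11 lines: ipvgm kygci qwwcj hny yjda bgy bsct oyqps izsvf yab bxm
Hunk 4: at line 4 remove [bgy,bsct] add [sick,dtnb,qvv] -> 12 lines: ipvgm kygci qwwcj hny yjda sick dtnb qvv oyqps izsvf yab bxm
Hunk 5: at line 3 remove [yjda,sick,dtnb] add [asmys] -> 10 lines: ipvgm kygci qwwcj hny asmys qvv oyqps izsvf yab bxm
Hunk 6: at line 3 remove [asmys] add [wsrx,pht,atf] -> 12 lines: ipvgm kygci qwwcj hny wsrx pht atf qvv oyqps izsvf yab bxm
Final line count: 12

Answer: 12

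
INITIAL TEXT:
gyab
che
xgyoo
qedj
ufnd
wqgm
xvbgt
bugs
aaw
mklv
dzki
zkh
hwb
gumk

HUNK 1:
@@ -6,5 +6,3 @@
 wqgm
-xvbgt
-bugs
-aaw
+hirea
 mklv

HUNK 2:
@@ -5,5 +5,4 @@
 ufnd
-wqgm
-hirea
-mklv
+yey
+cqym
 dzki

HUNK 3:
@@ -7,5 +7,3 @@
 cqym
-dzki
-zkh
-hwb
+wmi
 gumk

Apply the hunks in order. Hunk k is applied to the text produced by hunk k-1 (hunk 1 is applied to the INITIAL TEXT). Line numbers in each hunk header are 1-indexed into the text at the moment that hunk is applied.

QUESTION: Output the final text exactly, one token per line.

Answer: gyab
che
xgyoo
qedj
ufnd
yey
cqym
wmi
gumk

Derivation:
Hunk 1: at line 6 remove [xvbgt,bugs,aaw] add [hirea] -> 12 lines: gyab che xgyoo qedj ufnd wqgm hirea mklv dzki zkh hwb gumk
Hunk 2: at line 5 remove [wqgm,hirea,mklv] add [yey,cqym] -> 11 lines: gyab che xgyoo qedj ufnd yey cqym dzki zkh hwb gumk
Hunk 3: at line 7 remove [dzki,zkh,hwb] add [wmi] -> 9 lines: gyab che xgyoo qedj ufnd yey cqym wmi gumk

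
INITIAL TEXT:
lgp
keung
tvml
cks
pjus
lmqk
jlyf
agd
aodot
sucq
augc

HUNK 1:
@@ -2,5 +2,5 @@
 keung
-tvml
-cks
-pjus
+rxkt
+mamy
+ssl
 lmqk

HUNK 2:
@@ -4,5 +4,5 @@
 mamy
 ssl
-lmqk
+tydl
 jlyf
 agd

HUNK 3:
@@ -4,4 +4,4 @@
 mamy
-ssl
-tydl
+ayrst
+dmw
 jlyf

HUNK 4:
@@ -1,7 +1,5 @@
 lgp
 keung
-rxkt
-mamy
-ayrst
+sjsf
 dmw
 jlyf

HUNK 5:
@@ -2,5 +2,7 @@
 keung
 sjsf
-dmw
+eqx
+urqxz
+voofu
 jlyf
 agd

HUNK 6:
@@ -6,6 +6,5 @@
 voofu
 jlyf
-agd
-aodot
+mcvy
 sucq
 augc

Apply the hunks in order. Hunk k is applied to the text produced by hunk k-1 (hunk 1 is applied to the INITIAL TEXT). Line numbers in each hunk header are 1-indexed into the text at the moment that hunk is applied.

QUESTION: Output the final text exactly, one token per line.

Hunk 1: at line 2 remove [tvml,cks,pjus] add [rxkt,mamy,ssl] -> 11 lines: lgp keung rxkt mamy ssl lmqk jlyf agd aodot sucq augc
Hunk 2: at line 4 remove [lmqk] add [tydl] -> 11 lines: lgp keung rxkt mamy ssl tydl jlyf agd aodot sucq augc
Hunk 3: at line 4 remove [ssl,tydl] add [ayrst,dmw] -> 11 lines: lgp keung rxkt mamy ayrst dmw jlyf agd aodot sucq augc
Hunk 4: at line 1 remove [rxkt,mamy,ayrst] add [sjsf] -> 9 lines: lgp keung sjsf dmw jlyf agd aodot sucq augc
Hunk 5: at line 2 remove [dmw] add [eqx,urqxz,voofu] -> 11 lines: lgp keung sjsf eqx urqxz voofu jlyf agd aodot sucq augc
Hunk 6: at line 6 remove [agd,aodot] add [mcvy] -> 10 lines: lgp keung sjsf eqx urqxz voofu jlyf mcvy sucq augc

Answer: lgp
keung
sjsf
eqx
urqxz
voofu
jlyf
mcvy
sucq
augc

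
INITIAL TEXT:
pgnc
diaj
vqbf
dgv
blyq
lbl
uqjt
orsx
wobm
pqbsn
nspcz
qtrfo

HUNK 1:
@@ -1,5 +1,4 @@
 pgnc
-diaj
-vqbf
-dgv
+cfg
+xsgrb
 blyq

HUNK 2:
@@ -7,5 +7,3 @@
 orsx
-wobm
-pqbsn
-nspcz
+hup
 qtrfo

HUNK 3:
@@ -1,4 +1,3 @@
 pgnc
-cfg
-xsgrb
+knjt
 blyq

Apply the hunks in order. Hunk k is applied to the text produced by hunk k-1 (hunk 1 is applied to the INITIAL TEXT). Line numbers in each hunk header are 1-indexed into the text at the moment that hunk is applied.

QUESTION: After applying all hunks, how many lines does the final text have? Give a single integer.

Answer: 8

Derivation:
Hunk 1: at line 1 remove [diaj,vqbf,dgv] add [cfg,xsgrb] -> 11 lines: pgnc cfg xsgrb blyq lbl uqjt orsx wobm pqbsn nspcz qtrfo
Hunk 2: at line 7 remove [wobm,pqbsn,nspcz] add [hup] -> 9 lines: pgnc cfg xsgrb blyq lbl uqjt orsx hup qtrfo
Hunk 3: at line 1 remove [cfg,xsgrb] add [knjt] -> 8 lines: pgnc knjt blyq lbl uqjt orsx hup qtrfo
Final line count: 8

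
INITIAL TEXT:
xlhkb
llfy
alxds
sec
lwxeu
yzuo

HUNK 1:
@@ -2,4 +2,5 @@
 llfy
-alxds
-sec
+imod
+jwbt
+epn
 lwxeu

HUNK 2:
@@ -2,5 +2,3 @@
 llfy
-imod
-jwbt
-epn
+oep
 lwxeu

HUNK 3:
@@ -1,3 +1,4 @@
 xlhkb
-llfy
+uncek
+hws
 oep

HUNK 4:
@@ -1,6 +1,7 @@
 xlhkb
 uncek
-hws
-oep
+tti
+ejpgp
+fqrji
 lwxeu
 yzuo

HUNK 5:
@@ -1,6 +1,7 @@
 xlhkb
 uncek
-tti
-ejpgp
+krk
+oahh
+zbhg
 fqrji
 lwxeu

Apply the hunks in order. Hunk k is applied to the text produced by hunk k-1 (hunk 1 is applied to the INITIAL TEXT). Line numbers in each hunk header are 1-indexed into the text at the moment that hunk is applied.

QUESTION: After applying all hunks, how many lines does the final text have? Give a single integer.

Hunk 1: at line 2 remove [alxds,sec] add [imod,jwbt,epn] -> 7 lines: xlhkb llfy imod jwbt epn lwxeu yzuo
Hunk 2: at line 2 remove [imod,jwbt,epn] add [oep] -> 5 lines: xlhkb llfy oep lwxeu yzuo
Hunk 3: at line 1 remove [llfy] add [uncek,hws] -> 6 lines: xlhkb uncek hws oep lwxeu yzuo
Hunk 4: at line 1 remove [hws,oep] add [tti,ejpgp,fqrji] -> 7 lines: xlhkb uncek tti ejpgp fqrji lwxeu yzuo
Hunk 5: at line 1 remove [tti,ejpgp] add [krk,oahh,zbhg] -> 8 lines: xlhkb uncek krk oahh zbhg fqrji lwxeu yzuo
Final line count: 8

Answer: 8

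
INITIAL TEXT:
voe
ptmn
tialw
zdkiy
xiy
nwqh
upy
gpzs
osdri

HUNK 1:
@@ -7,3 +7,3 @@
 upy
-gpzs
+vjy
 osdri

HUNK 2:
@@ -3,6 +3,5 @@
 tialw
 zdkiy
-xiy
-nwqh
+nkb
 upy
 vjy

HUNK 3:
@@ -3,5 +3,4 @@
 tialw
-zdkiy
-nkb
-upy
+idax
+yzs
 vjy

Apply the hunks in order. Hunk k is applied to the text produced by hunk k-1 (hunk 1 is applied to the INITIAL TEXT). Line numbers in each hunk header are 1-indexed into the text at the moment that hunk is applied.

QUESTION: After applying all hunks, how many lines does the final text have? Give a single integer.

Answer: 7

Derivation:
Hunk 1: at line 7 remove [gpzs] add [vjy] -> 9 lines: voe ptmn tialw zdkiy xiy nwqh upy vjy osdri
Hunk 2: at line 3 remove [xiy,nwqh] add [nkb] -> 8 lines: voe ptmn tialw zdkiy nkb upy vjy osdri
Hunk 3: at line 3 remove [zdkiy,nkb,upy] add [idax,yzs] -> 7 lines: voe ptmn tialw idax yzs vjy osdri
Final line count: 7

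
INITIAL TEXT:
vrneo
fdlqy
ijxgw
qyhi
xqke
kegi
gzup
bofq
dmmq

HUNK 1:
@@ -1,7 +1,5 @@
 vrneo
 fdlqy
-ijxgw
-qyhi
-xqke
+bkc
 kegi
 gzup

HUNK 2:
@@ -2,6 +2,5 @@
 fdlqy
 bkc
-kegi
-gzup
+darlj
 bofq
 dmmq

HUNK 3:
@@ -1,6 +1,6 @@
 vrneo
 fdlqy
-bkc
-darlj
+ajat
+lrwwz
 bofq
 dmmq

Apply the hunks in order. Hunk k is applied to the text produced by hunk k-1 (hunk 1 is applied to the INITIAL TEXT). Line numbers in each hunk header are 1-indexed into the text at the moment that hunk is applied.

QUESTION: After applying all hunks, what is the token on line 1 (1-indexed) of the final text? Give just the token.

Answer: vrneo

Derivation:
Hunk 1: at line 1 remove [ijxgw,qyhi,xqke] add [bkc] -> 7 lines: vrneo fdlqy bkc kegi gzup bofq dmmq
Hunk 2: at line 2 remove [kegi,gzup] add [darlj] -> 6 lines: vrneo fdlqy bkc darlj bofq dmmq
Hunk 3: at line 1 remove [bkc,darlj] add [ajat,lrwwz] -> 6 lines: vrneo fdlqy ajat lrwwz bofq dmmq
Final line 1: vrneo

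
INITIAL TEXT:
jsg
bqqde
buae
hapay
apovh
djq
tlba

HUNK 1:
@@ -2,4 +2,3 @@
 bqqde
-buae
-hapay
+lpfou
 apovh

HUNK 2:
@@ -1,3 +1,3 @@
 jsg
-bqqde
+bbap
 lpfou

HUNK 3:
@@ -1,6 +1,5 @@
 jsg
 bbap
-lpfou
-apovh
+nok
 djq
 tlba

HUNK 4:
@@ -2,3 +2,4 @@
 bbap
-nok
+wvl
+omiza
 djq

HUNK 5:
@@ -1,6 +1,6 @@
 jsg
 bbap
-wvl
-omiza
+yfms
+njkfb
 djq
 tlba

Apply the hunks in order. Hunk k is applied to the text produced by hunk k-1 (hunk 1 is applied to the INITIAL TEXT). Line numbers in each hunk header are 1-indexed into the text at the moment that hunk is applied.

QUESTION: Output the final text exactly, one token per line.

Answer: jsg
bbap
yfms
njkfb
djq
tlba

Derivation:
Hunk 1: at line 2 remove [buae,hapay] add [lpfou] -> 6 lines: jsg bqqde lpfou apovh djq tlba
Hunk 2: at line 1 remove [bqqde] add [bbap] -> 6 lines: jsg bbap lpfou apovh djq tlba
Hunk 3: at line 1 remove [lpfou,apovh] add [nok] -> 5 lines: jsg bbap nok djq tlba
Hunk 4: at line 2 remove [nok] add [wvl,omiza] -> 6 lines: jsg bbap wvl omiza djq tlba
Hunk 5: at line 1 remove [wvl,omiza] add [yfms,njkfb] -> 6 lines: jsg bbap yfms njkfb djq tlba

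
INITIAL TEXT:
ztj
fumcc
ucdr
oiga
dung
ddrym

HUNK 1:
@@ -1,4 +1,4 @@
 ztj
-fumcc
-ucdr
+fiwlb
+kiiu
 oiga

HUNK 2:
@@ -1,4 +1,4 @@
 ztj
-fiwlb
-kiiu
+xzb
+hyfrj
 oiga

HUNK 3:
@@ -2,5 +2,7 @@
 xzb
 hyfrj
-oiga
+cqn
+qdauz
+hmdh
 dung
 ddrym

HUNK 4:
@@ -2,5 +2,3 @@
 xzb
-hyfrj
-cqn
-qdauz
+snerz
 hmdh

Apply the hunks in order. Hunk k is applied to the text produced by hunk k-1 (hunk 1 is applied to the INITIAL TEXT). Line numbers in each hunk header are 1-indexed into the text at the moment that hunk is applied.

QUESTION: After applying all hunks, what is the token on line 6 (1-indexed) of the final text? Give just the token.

Hunk 1: at line 1 remove [fumcc,ucdr] add [fiwlb,kiiu] -> 6 lines: ztj fiwlb kiiu oiga dung ddrym
Hunk 2: at line 1 remove [fiwlb,kiiu] add [xzb,hyfrj] -> 6 lines: ztj xzb hyfrj oiga dung ddrym
Hunk 3: at line 2 remove [oiga] add [cqn,qdauz,hmdh] -> 8 lines: ztj xzb hyfrj cqn qdauz hmdh dung ddrym
Hunk 4: at line 2 remove [hyfrj,cqn,qdauz] add [snerz] -> 6 lines: ztj xzb snerz hmdh dung ddrym
Final line 6: ddrym

Answer: ddrym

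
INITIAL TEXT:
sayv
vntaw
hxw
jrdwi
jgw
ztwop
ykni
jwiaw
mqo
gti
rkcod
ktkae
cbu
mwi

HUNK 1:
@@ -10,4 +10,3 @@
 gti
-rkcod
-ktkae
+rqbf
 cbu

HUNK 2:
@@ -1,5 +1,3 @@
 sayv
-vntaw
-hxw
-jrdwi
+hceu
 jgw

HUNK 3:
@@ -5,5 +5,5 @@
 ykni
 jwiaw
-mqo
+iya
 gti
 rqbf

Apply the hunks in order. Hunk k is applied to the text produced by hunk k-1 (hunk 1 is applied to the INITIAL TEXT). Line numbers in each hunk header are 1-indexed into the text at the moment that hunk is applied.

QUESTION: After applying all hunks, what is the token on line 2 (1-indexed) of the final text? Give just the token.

Answer: hceu

Derivation:
Hunk 1: at line 10 remove [rkcod,ktkae] add [rqbf] -> 13 lines: sayv vntaw hxw jrdwi jgw ztwop ykni jwiaw mqo gti rqbf cbu mwi
Hunk 2: at line 1 remove [vntaw,hxw,jrdwi] add [hceu] -> 11 lines: sayv hceu jgw ztwop ykni jwiaw mqo gti rqbf cbu mwi
Hunk 3: at line 5 remove [mqo] add [iya] -> 11 lines: sayv hceu jgw ztwop ykni jwiaw iya gti rqbf cbu mwi
Final line 2: hceu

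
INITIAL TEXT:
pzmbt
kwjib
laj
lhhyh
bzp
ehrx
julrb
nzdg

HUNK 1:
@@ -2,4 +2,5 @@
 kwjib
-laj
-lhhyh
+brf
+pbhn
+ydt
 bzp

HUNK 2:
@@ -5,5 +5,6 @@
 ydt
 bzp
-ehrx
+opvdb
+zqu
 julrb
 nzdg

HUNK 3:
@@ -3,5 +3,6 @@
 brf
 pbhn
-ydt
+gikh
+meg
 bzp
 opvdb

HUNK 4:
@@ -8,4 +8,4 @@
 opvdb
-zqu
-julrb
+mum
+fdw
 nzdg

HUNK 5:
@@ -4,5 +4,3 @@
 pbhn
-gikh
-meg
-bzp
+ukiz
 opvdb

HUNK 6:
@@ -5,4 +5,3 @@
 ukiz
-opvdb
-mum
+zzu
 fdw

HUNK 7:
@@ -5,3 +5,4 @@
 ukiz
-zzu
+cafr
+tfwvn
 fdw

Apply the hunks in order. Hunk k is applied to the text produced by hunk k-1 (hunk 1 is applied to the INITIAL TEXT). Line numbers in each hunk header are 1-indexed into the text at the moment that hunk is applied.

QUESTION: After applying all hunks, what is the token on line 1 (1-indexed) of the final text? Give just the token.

Answer: pzmbt

Derivation:
Hunk 1: at line 2 remove [laj,lhhyh] add [brf,pbhn,ydt] -> 9 lines: pzmbt kwjib brf pbhn ydt bzp ehrx julrb nzdg
Hunk 2: at line 5 remove [ehrx] add [opvdb,zqu] -> 10 lines: pzmbt kwjib brf pbhn ydt bzp opvdb zqu julrb nzdg
Hunk 3: at line 3 remove [ydt] add [gikh,meg] -> 11 lines: pzmbt kwjib brf pbhn gikh meg bzp opvdb zqu julrb nzdg
Hunk 4: at line 8 remove [zqu,julrb] add [mum,fdw] -> 11 lines: pzmbt kwjib brf pbhn gikh meg bzp opvdb mum fdw nzdg
Hunk 5: at line 4 remove [gikh,meg,bzp] add [ukiz] -> 9 lines: pzmbt kwjib brf pbhn ukiz opvdb mum fdw nzdg
Hunk 6: at line 5 remove [opvdb,mum] add [zzu] -> 8 lines: pzmbt kwjib brf pbhn ukiz zzu fdw nzdg
Hunk 7: at line 5 remove [zzu] add [cafr,tfwvn] -> 9 lines: pzmbt kwjib brf pbhn ukiz cafr tfwvn fdw nzdg
Final line 1: pzmbt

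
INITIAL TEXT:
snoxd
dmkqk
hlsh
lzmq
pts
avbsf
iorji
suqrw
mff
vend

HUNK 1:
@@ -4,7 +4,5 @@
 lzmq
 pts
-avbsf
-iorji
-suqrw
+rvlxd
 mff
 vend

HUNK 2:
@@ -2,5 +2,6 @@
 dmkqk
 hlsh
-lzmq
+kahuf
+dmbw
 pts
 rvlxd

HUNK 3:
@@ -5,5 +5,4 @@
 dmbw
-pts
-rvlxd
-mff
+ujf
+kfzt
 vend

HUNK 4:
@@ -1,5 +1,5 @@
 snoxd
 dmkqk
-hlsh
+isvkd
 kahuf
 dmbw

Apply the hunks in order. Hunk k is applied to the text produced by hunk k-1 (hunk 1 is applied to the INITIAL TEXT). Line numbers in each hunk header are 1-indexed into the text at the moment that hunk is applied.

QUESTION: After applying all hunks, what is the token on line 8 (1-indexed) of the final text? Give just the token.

Hunk 1: at line 4 remove [avbsf,iorji,suqrw] add [rvlxd] -> 8 lines: snoxd dmkqk hlsh lzmq pts rvlxd mff vend
Hunk 2: at line 2 remove [lzmq] add [kahuf,dmbw] -> 9 lines: snoxd dmkqk hlsh kahuf dmbw pts rvlxd mff vend
Hunk 3: at line 5 remove [pts,rvlxd,mff] add [ujf,kfzt] -> 8 lines: snoxd dmkqk hlsh kahuf dmbw ujf kfzt vend
Hunk 4: at line 1 remove [hlsh] add [isvkd] -> 8 lines: snoxd dmkqk isvkd kahuf dmbw ujf kfzt vend
Final line 8: vend

Answer: vend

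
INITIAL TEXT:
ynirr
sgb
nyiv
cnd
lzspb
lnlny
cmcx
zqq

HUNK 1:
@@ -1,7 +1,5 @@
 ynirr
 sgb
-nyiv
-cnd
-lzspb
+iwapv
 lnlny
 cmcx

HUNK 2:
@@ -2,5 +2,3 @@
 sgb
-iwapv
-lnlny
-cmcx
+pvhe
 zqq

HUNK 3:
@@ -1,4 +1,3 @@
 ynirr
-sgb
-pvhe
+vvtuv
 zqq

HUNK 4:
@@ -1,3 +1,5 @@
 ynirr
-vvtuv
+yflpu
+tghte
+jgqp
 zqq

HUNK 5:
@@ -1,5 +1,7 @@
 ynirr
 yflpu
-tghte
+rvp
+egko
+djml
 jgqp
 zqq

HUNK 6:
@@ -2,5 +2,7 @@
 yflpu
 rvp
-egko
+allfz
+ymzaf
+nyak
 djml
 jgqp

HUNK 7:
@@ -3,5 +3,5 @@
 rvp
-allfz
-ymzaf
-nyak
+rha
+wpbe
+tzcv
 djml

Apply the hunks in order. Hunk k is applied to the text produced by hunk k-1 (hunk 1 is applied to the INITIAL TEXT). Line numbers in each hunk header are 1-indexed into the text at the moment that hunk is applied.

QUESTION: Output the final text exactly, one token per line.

Hunk 1: at line 1 remove [nyiv,cnd,lzspb] add [iwapv] -> 6 lines: ynirr sgb iwapv lnlny cmcx zqq
Hunk 2: at line 2 remove [iwapv,lnlny,cmcx] add [pvhe] -> 4 lines: ynirr sgb pvhe zqq
Hunk 3: at line 1 remove [sgb,pvhe] add [vvtuv] -> 3 lines: ynirr vvtuv zqq
Hunk 4: at line 1 remove [vvtuv] add [yflpu,tghte,jgqp] -> 5 lines: ynirr yflpu tghte jgqp zqq
Hunk 5: at line 1 remove [tghte] add [rvp,egko,djml] -> 7 lines: ynirr yflpu rvp egko djml jgqp zqq
Hunk 6: at line 2 remove [egko] add [allfz,ymzaf,nyak] -> 9 lines: ynirr yflpu rvp allfz ymzaf nyak djml jgqp zqq
Hunk 7: at line 3 remove [allfz,ymzaf,nyak] add [rha,wpbe,tzcv] -> 9 lines: ynirr yflpu rvp rha wpbe tzcv djml jgqp zqq

Answer: ynirr
yflpu
rvp
rha
wpbe
tzcv
djml
jgqp
zqq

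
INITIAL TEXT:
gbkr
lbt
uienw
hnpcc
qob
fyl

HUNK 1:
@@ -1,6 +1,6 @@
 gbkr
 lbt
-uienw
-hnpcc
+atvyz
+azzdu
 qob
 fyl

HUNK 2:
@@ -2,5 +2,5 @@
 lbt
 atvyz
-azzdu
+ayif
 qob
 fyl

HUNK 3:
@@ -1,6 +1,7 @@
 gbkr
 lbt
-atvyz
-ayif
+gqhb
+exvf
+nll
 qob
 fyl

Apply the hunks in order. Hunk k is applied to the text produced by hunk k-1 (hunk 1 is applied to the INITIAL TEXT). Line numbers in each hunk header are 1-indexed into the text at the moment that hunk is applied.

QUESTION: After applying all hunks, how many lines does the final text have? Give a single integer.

Answer: 7

Derivation:
Hunk 1: at line 1 remove [uienw,hnpcc] add [atvyz,azzdu] -> 6 lines: gbkr lbt atvyz azzdu qob fyl
Hunk 2: at line 2 remove [azzdu] add [ayif] -> 6 lines: gbkr lbt atvyz ayif qob fyl
Hunk 3: at line 1 remove [atvyz,ayif] add [gqhb,exvf,nll] -> 7 lines: gbkr lbt gqhb exvf nll qob fyl
Final line count: 7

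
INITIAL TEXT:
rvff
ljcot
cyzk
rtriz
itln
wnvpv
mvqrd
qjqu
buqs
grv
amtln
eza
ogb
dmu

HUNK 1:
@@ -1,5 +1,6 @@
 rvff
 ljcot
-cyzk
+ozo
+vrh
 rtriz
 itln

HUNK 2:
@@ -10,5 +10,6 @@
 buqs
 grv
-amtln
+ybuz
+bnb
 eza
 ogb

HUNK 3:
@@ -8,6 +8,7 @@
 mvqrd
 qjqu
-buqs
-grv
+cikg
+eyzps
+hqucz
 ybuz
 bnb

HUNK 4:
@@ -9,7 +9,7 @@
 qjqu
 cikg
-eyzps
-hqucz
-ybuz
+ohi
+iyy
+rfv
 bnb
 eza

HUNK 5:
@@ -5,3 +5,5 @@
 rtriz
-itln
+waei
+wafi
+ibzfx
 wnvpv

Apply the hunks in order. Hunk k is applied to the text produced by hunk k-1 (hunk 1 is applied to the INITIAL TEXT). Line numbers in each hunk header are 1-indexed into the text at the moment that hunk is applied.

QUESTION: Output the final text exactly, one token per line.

Hunk 1: at line 1 remove [cyzk] add [ozo,vrh] -> 15 lines: rvff ljcot ozo vrh rtriz itln wnvpv mvqrd qjqu buqs grv amtln eza ogb dmu
Hunk 2: at line 10 remove [amtln] add [ybuz,bnb] -> 16 lines: rvff ljcot ozo vrh rtriz itln wnvpv mvqrd qjqu buqs grv ybuz bnb eza ogb dmu
Hunk 3: at line 8 remove [buqs,grv] add [cikg,eyzps,hqucz] -> 17 lines: rvff ljcot ozo vrh rtriz itln wnvpv mvqrd qjqu cikg eyzps hqucz ybuz bnb eza ogb dmu
Hunk 4: at line 9 remove [eyzps,hqucz,ybuz] add [ohi,iyy,rfv] -> 17 lines: rvff ljcot ozo vrh rtriz itln wnvpv mvqrd qjqu cikg ohi iyy rfv bnb eza ogb dmu
Hunk 5: at line 5 remove [itln] add [waei,wafi,ibzfx] -> 19 lines: rvff ljcot ozo vrh rtriz waei wafi ibzfx wnvpv mvqrd qjqu cikg ohi iyy rfv bnb eza ogb dmu

Answer: rvff
ljcot
ozo
vrh
rtriz
waei
wafi
ibzfx
wnvpv
mvqrd
qjqu
cikg
ohi
iyy
rfv
bnb
eza
ogb
dmu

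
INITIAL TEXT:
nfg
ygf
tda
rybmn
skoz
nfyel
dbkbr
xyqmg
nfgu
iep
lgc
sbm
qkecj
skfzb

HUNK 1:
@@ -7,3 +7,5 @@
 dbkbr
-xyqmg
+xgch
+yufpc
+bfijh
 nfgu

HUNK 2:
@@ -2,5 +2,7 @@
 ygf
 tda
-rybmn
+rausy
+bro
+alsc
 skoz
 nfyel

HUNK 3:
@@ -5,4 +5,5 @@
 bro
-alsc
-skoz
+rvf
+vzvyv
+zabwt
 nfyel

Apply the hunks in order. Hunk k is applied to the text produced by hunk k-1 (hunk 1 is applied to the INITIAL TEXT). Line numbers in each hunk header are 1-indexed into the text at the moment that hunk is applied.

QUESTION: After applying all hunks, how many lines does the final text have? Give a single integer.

Hunk 1: at line 7 remove [xyqmg] add [xgch,yufpc,bfijh] -> 16 lines: nfg ygf tda rybmn skoz nfyel dbkbr xgch yufpc bfijh nfgu iep lgc sbm qkecj skfzb
Hunk 2: at line 2 remove [rybmn] add [rausy,bro,alsc] -> 18 lines: nfg ygf tda rausy bro alsc skoz nfyel dbkbr xgch yufpc bfijh nfgu iep lgc sbm qkecj skfzb
Hunk 3: at line 5 remove [alsc,skoz] add [rvf,vzvyv,zabwt] -> 19 lines: nfg ygf tda rausy bro rvf vzvyv zabwt nfyel dbkbr xgch yufpc bfijh nfgu iep lgc sbm qkecj skfzb
Final line count: 19

Answer: 19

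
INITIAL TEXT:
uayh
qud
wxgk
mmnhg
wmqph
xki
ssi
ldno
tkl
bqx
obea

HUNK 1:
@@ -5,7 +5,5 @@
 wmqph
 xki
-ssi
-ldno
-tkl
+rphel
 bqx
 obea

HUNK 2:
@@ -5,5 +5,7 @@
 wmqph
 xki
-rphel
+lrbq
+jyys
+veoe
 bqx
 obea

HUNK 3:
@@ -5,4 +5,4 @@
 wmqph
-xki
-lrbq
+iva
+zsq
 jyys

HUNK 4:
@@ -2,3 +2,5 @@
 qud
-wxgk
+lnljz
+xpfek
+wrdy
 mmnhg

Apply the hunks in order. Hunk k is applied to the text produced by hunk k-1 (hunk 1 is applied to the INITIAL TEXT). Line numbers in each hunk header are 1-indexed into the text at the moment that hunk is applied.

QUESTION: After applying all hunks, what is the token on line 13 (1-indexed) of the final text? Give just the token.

Hunk 1: at line 5 remove [ssi,ldno,tkl] add [rphel] -> 9 lines: uayh qud wxgk mmnhg wmqph xki rphel bqx obea
Hunk 2: at line 5 remove [rphel] add [lrbq,jyys,veoe] -> 11 lines: uayh qud wxgk mmnhg wmqph xki lrbq jyys veoe bqx obea
Hunk 3: at line 5 remove [xki,lrbq] add [iva,zsq] -> 11 lines: uayh qud wxgk mmnhg wmqph iva zsq jyys veoe bqx obea
Hunk 4: at line 2 remove [wxgk] add [lnljz,xpfek,wrdy] -> 13 lines: uayh qud lnljz xpfek wrdy mmnhg wmqph iva zsq jyys veoe bqx obea
Final line 13: obea

Answer: obea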